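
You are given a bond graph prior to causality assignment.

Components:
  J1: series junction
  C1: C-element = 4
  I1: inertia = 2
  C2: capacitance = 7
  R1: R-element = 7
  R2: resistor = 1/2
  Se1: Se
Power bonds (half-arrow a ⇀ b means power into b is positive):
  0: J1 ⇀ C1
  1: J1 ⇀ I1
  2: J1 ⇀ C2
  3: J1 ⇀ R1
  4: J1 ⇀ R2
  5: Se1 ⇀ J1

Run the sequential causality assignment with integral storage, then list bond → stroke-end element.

b0 |J1
b1 |I1
b2 |J1
b3 |J1
b4 |J1
b5 |J1

β5 stroke at J1  (Se1 fixes effort; stroke away)
β0 stroke at J1  (C1 integral (e out))
β1 stroke at I1  (I1: I, integral causality)
β2 stroke at J1  (common-f at J1 fixed by 1)
β3 stroke at J1  (1-jn J1 has f-setter on 1)
β4 stroke at J1  (J1 flow already set via bond 1)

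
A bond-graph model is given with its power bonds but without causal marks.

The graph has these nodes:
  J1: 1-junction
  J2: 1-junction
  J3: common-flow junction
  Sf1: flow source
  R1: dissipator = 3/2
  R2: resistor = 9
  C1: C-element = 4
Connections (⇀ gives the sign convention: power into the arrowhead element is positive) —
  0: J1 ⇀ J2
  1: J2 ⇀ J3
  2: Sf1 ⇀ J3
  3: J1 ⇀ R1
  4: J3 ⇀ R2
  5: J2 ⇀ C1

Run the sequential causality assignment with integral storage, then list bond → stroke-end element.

b2 stroke at Sf1  (Sf1: flow source, stroke at near end)
b1 stroke at J3  (J3: bond 2 brought flow, rest push out)
b4 stroke at J3  (common-f at J3 fixed by 2)
b0 stroke at J2  (common-f at J2 fixed by 1)
b5 stroke at J2  (J2 flow already set via bond 1)
b3 stroke at J1  (common-f at J1 fixed by 0)

bond 0 →J2
bond 1 →J3
bond 2 →Sf1
bond 3 →J1
bond 4 →J3
bond 5 →J2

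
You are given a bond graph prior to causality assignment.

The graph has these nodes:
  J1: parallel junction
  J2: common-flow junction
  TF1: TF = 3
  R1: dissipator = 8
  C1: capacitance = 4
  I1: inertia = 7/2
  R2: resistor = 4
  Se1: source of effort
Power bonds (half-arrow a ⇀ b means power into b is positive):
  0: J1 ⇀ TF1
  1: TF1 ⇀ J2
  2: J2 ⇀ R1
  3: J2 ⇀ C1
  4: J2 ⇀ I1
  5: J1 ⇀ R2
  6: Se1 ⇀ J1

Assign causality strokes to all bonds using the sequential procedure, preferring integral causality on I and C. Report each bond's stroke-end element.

β0 stroke→TF1
β1 stroke→J2
β2 stroke→J2
β3 stroke→J2
β4 stroke→I1
β5 stroke→R2
β6 stroke→J1

b6 stroke at J1  (Se1 fixes effort; stroke away)
b0 stroke at TF1  (0-jn J1 has e-setter on 6)
b5 stroke at R2  (common-e at J1 fixed by 6)
b1 stroke at J2  (TF1: transformer flips bond 0)
b3 stroke at J2  (C1 outputs effort q/C1)
b4 stroke at I1  (I1 integral (f out))
b2 stroke at J2  (1-jn J2 has f-setter on 4)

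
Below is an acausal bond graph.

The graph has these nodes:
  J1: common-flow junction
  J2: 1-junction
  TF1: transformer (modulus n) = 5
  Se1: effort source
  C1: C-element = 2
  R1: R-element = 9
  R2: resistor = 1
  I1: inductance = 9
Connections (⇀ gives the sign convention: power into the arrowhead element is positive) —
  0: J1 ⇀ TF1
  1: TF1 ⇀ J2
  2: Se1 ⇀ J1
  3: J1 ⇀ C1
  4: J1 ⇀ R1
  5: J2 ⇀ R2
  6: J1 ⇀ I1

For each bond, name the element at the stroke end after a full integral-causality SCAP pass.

b0 stroke→J1
b1 stroke→TF1
b2 stroke→J1
b3 stroke→J1
b4 stroke→J1
b5 stroke→J2
b6 stroke→I1

β2 |J1  (Se1: effort source, stroke at far end)
β3 |J1  (C1 integral (e out))
β6 |I1  (prefer integral on I1)
β0 |J1  (common-f at J1 fixed by 6)
β4 |J1  (J1 flow already set via bond 6)
β1 |TF1  (TF TF1: opposite of bond 0)
β5 |J2  (1-jn J2 has f-setter on 1)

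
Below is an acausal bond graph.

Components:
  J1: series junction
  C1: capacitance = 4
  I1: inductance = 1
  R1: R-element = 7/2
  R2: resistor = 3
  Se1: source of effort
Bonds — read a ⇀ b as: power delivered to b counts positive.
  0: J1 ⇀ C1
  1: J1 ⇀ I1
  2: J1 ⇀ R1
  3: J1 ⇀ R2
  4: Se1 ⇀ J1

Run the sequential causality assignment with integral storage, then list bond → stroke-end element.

bond 4 |J1  (Se1: effort source, stroke at far end)
bond 0 |J1  (C1 integral (e out))
bond 1 |I1  (I1 outputs flow p/I1)
bond 2 |J1  (common-f at J1 fixed by 1)
bond 3 |J1  (common-f at J1 fixed by 1)

bond 0 |J1
bond 1 |I1
bond 2 |J1
bond 3 |J1
bond 4 |J1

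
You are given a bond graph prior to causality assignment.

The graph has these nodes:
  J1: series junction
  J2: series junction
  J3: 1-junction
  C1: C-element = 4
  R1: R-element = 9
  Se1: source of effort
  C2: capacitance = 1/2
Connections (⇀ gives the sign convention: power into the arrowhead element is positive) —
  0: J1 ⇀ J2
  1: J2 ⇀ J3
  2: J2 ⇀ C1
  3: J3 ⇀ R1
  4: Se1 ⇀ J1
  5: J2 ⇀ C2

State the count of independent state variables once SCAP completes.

2  (C1, C2 all integral)

b4 →J1  (source Se1 imposes e)
b0 →J2  (J1 needs exactly one f-in)
b2 →J2  (prefer integral on C1)
b5 →J2  (prefer integral on C2)
b1 →J3  (J2 needs exactly one f-in)
b3 →R1  (J3 needs exactly one f-in)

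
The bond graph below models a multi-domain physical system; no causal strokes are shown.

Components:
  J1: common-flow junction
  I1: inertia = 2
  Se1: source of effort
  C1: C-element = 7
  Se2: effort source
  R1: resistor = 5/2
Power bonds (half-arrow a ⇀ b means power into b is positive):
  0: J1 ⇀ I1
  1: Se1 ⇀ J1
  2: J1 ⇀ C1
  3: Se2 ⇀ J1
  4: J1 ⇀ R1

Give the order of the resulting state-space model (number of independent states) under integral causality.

2  (C1, I1 all integral)

b1 →J1  (Se1 fixes effort; stroke away)
b3 →J1  (Se2 (Se) sets effort on bond)
b0 →I1  (I1 outputs flow p/I1)
b2 →J1  (J1: bond 0 brought flow, rest push out)
b4 →J1  (common-f at J1 fixed by 0)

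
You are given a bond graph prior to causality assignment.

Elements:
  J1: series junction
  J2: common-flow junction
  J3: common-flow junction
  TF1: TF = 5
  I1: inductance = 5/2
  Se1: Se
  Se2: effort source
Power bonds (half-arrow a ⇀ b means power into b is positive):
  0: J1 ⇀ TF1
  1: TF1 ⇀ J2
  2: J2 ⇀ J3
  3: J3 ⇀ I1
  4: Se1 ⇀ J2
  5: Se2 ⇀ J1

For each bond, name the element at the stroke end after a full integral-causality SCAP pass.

bond 0 |TF1
bond 1 |J2
bond 2 |J3
bond 3 |I1
bond 4 |J2
bond 5 |J1

#4 →J2  (source Se1 imposes e)
#5 →J1  (Se2: effort source, stroke at far end)
#0 →TF1  (J1: last free bond brings flow in)
#1 →J2  (through TF1, causality passes straight; one stroke at TF1)
#2 →J3  (closing 1-jn rule on J2)
#3 →I1  (J3 needs exactly one f-in)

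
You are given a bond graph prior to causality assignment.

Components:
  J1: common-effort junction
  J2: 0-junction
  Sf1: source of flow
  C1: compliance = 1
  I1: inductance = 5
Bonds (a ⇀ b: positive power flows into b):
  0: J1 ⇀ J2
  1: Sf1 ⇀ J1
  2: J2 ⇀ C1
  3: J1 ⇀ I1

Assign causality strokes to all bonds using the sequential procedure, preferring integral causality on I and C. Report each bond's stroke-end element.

bond 1 |Sf1  (Sf1 fixes flow; stroke at Sf1)
bond 2 |J2  (C1 outputs effort q/C1)
bond 0 |J1  (common-e at J2 fixed by 2)
bond 3 |I1  (J1 effort already set via bond 0)

bond 0 →J1
bond 1 →Sf1
bond 2 →J2
bond 3 →I1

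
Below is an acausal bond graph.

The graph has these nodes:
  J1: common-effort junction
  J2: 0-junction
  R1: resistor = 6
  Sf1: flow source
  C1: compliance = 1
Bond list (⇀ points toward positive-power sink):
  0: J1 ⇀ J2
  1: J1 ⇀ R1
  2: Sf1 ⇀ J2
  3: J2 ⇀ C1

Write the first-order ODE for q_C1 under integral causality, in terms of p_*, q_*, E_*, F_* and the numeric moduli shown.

#2 stroke at Sf1  (Sf1 fixes flow; stroke at Sf1)
#3 stroke at J2  (C1 outputs effort q/C1)
#0 stroke at J1  (J2 effort already set via bond 3)
#1 stroke at R1  (J1: bond 0 brought effort, rest push out)

dq_C1/dt = F_Sf1 - q_C1/6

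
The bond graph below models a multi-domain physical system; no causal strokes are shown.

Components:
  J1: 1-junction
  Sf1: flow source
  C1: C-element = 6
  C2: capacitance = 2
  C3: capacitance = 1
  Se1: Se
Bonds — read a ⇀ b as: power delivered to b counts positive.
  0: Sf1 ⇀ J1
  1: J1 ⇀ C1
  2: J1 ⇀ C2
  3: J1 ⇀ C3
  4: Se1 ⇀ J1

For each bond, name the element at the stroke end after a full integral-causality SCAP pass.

#0 →Sf1  (source Sf1 imposes f)
#4 →J1  (Se1: effort source, stroke at far end)
#1 →J1  (1-jn J1 has f-setter on 0)
#2 →J1  (1-jn J1 has f-setter on 0)
#3 →J1  (J1 flow already set via bond 0)

b0 →Sf1
b1 →J1
b2 →J1
b3 →J1
b4 →J1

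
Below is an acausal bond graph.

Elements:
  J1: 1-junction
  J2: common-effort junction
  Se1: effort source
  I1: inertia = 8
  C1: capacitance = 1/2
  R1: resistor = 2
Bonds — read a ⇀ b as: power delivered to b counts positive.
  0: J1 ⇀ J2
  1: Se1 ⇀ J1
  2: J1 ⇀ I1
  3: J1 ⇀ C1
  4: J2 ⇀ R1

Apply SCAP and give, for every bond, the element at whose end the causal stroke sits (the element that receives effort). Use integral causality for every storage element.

b1 stroke→J1  (Se1: effort source, stroke at far end)
b2 stroke→I1  (I1: I, integral causality)
b0 stroke→J1  (J1: bond 2 brought flow, rest push out)
b3 stroke→J1  (1-jn J1 has f-setter on 2)
b4 stroke→J2  (closing 0-jn rule on J2)

β0 →J1
β1 →J1
β2 →I1
β3 →J1
β4 →J2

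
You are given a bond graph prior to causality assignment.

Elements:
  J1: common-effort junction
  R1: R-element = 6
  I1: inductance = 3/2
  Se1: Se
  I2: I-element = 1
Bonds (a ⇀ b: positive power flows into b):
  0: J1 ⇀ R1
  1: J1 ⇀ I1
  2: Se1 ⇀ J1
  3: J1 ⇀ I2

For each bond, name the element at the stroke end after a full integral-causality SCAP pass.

#2 stroke at J1  (Se1 fixes effort; stroke away)
#0 stroke at R1  (0-jn J1 has e-setter on 2)
#1 stroke at I1  (J1 effort already set via bond 2)
#3 stroke at I2  (common-e at J1 fixed by 2)

#0 stroke at R1
#1 stroke at I1
#2 stroke at J1
#3 stroke at I2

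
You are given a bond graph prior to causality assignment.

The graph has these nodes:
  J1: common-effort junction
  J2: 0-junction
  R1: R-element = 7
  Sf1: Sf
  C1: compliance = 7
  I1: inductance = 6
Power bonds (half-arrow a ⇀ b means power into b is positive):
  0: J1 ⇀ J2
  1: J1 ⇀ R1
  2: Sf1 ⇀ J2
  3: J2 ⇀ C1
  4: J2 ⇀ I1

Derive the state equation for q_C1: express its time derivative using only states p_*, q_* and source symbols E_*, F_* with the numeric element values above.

dq_C1/dt = F_Sf1 - p_I1/6 - q_C1/49

β2 |Sf1  (Sf1 (Sf) sets flow on bond)
β3 |J2  (C1 outputs effort q/C1)
β0 |J1  (common-e at J2 fixed by 3)
β4 |I1  (J2: bond 3 brought effort, rest push out)
β1 |R1  (J1: bond 0 brought effort, rest push out)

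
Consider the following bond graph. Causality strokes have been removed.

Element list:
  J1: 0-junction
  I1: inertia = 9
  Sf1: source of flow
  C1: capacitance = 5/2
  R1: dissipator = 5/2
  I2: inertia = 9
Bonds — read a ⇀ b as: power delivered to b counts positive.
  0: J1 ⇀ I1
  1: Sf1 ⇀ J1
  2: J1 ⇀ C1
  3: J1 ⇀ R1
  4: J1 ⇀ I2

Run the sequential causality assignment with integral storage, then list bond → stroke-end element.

#0 stroke→I1
#1 stroke→Sf1
#2 stroke→J1
#3 stroke→R1
#4 stroke→I2

b1 stroke→Sf1  (Sf1 fixes flow; stroke at Sf1)
b0 stroke→I1  (I1: I, integral causality)
b2 stroke→J1  (C1 outputs effort q/C1)
b3 stroke→R1  (common-e at J1 fixed by 2)
b4 stroke→I2  (J1 effort already set via bond 2)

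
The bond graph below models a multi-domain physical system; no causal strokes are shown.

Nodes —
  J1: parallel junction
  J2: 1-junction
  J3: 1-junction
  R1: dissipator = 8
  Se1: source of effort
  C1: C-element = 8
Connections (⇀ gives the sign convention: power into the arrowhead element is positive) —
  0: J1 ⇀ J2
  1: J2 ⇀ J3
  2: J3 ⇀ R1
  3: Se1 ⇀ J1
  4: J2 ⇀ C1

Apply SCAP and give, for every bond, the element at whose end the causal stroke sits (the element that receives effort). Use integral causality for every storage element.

β3 →J1  (Se1 fixes effort; stroke away)
β0 →J2  (0-jn J1 has e-setter on 3)
β4 →J2  (C1 outputs effort q/C1)
β1 →J3  (closing 1-jn rule on J2)
β2 →R1  (closing 1-jn rule on J3)

#0 stroke→J2
#1 stroke→J3
#2 stroke→R1
#3 stroke→J1
#4 stroke→J2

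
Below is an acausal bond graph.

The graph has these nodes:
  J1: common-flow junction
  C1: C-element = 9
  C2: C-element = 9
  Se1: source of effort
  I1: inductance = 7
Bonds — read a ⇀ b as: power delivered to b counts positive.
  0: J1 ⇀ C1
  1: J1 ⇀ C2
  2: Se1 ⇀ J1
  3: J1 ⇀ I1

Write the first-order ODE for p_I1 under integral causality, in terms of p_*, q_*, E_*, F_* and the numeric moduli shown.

b2 →J1  (Se1 (Se) sets effort on bond)
b0 →J1  (C1: C, integral causality)
b1 →J1  (C2 integral (e out))
b3 →I1  (J1: last free bond brings flow in)

dp_I1/dt = E_Se1 - q_C1/9 - q_C2/9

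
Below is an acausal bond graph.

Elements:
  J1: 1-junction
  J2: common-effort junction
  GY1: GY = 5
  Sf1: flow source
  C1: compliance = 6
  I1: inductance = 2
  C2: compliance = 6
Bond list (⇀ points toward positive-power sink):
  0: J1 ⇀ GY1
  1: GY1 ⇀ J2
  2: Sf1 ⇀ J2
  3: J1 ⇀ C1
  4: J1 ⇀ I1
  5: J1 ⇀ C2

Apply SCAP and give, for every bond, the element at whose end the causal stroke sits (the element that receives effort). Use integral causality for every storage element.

#2 |Sf1  (Sf1: flow source, stroke at near end)
#1 |J2  (only one effort-in slot at J2)
#0 |J1  (GY GY1: same side as bond 1)
#3 |J1  (prefer integral on C1)
#4 |I1  (I1 integral (f out))
#5 |J1  (common-f at J1 fixed by 4)

β0 →J1
β1 →J2
β2 →Sf1
β3 →J1
β4 →I1
β5 →J1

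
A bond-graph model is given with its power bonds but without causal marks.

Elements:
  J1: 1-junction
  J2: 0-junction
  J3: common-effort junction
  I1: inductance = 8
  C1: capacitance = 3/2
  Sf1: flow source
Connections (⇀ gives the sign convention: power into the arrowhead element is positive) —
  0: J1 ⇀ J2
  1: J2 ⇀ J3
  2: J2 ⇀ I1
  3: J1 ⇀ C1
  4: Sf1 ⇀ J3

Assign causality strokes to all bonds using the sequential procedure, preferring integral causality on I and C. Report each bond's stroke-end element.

#4 stroke at Sf1  (Sf1: flow source, stroke at near end)
#1 stroke at J3  (J3: last free bond brings effort in)
#2 stroke at I1  (prefer integral on I1)
#0 stroke at J2  (only one effort-in slot at J2)
#3 stroke at J1  (common-f at J1 fixed by 0)

b0 →J2
b1 →J3
b2 →I1
b3 →J1
b4 →Sf1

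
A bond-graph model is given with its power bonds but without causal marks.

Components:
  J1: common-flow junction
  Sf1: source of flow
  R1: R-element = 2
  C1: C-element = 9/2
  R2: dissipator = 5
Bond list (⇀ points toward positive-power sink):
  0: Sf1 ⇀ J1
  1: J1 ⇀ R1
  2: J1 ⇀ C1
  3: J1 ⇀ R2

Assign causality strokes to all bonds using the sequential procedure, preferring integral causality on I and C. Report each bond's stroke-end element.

bond 0 stroke at Sf1
bond 1 stroke at J1
bond 2 stroke at J1
bond 3 stroke at J1

β0 stroke at Sf1  (Sf1 (Sf) sets flow on bond)
β1 stroke at J1  (J1 flow already set via bond 0)
β2 stroke at J1  (J1 flow already set via bond 0)
β3 stroke at J1  (J1: bond 0 brought flow, rest push out)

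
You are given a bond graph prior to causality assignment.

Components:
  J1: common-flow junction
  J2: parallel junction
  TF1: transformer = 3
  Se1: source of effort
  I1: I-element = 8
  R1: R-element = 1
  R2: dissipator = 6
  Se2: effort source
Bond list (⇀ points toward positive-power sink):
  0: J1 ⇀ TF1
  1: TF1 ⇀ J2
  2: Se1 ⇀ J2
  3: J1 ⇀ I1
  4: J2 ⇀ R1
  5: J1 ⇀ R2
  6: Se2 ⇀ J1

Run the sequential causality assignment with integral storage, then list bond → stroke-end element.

bond 0 |J1
bond 1 |TF1
bond 2 |J2
bond 3 |I1
bond 4 |R1
bond 5 |J1
bond 6 |J1

β2 |J2  (Se1 fixes effort; stroke away)
β6 |J1  (Se2: effort source, stroke at far end)
β1 |TF1  (common-e at J2 fixed by 2)
β4 |R1  (common-e at J2 fixed by 2)
β0 |J1  (TF TF1: opposite of bond 1)
β3 |I1  (I1 outputs flow p/I1)
β5 |J1  (common-f at J1 fixed by 3)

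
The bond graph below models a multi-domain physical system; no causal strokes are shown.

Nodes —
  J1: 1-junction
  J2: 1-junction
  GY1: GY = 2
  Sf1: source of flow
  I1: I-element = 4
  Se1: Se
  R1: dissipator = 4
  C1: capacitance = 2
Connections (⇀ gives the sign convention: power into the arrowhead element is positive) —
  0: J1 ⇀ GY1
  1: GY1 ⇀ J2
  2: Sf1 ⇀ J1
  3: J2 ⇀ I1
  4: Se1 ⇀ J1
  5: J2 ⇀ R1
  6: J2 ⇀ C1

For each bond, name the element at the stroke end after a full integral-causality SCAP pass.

β2 stroke→Sf1  (Sf1 (Sf) sets flow on bond)
β4 stroke→J1  (Se1 (Se) sets effort on bond)
β0 stroke→J1  (J1: bond 2 brought flow, rest push out)
β1 stroke→J2  (GY1 both-in/both-out from 0)
β3 stroke→I1  (I1: I, integral causality)
β5 stroke→J2  (J2: bond 3 brought flow, rest push out)
β6 stroke→J2  (1-jn J2 has f-setter on 3)

#0 |J1
#1 |J2
#2 |Sf1
#3 |I1
#4 |J1
#5 |J2
#6 |J2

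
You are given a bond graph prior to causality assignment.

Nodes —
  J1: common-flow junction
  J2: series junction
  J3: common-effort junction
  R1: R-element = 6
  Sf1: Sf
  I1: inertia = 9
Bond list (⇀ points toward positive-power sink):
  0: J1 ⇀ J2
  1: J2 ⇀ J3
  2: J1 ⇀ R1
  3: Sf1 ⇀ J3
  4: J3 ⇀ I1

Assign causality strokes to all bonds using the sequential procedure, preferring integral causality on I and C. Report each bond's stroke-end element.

b3 stroke at Sf1  (source Sf1 imposes f)
b4 stroke at I1  (I1: I, integral causality)
b1 stroke at J3  (J3 needs exactly one e-in)
b0 stroke at J2  (common-f at J2 fixed by 1)
b2 stroke at J1  (common-f at J1 fixed by 0)

b0 stroke at J2
b1 stroke at J3
b2 stroke at J1
b3 stroke at Sf1
b4 stroke at I1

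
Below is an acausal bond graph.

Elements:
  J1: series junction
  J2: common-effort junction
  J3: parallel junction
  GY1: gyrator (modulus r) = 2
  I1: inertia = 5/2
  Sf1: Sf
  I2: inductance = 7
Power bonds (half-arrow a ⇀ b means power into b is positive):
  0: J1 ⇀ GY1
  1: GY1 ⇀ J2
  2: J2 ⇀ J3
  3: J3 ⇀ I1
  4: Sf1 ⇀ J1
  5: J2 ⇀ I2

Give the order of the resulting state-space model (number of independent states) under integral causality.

2  (I1, I2 all integral)

#4 →Sf1  (source Sf1 imposes f)
#0 →J1  (1-jn J1 has f-setter on 4)
#1 →J2  (GY1 both-in/both-out from 0)
#2 →J3  (J2 effort already set via bond 1)
#5 →I2  (J2: bond 1 brought effort, rest push out)
#3 →I1  (J3: bond 2 brought effort, rest push out)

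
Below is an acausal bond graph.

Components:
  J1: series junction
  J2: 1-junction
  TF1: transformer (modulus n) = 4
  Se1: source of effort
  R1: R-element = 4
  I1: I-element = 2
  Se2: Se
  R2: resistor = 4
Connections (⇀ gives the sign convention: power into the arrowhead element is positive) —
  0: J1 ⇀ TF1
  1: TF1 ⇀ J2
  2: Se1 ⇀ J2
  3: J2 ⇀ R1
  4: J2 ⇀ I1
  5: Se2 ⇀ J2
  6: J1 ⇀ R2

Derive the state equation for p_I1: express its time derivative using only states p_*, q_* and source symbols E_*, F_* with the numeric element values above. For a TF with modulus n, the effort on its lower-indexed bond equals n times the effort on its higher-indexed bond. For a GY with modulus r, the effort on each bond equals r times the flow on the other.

dp_I1/dt = E_Se1 + E_Se2 - 17*p_I1/8

#2 stroke→J2  (Se1: effort source, stroke at far end)
#5 stroke→J2  (Se2 (Se) sets effort on bond)
#4 stroke→I1  (I1 integral (f out))
#1 stroke→J2  (common-f at J2 fixed by 4)
#3 stroke→J2  (J2: bond 4 brought flow, rest push out)
#0 stroke→TF1  (TF1: transformer flips bond 1)
#6 stroke→J1  (common-f at J1 fixed by 0)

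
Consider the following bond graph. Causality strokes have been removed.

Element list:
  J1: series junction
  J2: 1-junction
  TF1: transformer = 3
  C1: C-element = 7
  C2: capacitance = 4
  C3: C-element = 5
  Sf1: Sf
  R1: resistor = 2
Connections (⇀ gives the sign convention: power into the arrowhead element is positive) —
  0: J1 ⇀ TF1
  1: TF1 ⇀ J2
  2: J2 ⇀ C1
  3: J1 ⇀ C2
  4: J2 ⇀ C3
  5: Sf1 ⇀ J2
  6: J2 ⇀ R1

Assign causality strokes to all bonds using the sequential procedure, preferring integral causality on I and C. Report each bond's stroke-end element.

β5 |Sf1  (source Sf1 imposes f)
β1 |J2  (common-f at J2 fixed by 5)
β2 |J2  (J2: bond 5 brought flow, rest push out)
β4 |J2  (common-f at J2 fixed by 5)
β6 |J2  (common-f at J2 fixed by 5)
β0 |TF1  (TF1 one-in-one-out from 1)
β3 |J1  (1-jn J1 has f-setter on 0)

b0 →TF1
b1 →J2
b2 →J2
b3 →J1
b4 →J2
b5 →Sf1
b6 →J2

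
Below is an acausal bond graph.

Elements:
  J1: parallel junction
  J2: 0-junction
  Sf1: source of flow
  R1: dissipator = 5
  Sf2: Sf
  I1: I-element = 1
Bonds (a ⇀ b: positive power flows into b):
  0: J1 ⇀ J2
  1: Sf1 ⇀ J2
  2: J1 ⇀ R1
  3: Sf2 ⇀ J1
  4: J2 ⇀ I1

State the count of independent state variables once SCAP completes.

bond 1 →Sf1  (source Sf1 imposes f)
bond 3 →Sf2  (source Sf2 imposes f)
bond 4 →I1  (I1 outputs flow p/I1)
bond 0 →J2  (closing 0-jn rule on J2)
bond 2 →J1  (only one effort-in slot at J1)

1  (I1 all integral)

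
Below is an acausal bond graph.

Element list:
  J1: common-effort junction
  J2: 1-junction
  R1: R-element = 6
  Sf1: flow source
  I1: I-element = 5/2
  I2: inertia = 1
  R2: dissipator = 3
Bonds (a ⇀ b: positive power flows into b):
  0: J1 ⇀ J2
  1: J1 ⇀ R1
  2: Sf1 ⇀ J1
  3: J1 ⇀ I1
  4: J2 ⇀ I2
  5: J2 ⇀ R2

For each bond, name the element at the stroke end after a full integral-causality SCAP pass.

β0 →J2
β1 →J1
β2 →Sf1
β3 →I1
β4 →I2
β5 →J2

bond 2 stroke→Sf1  (Sf1 fixes flow; stroke at Sf1)
bond 3 stroke→I1  (I1 outputs flow p/I1)
bond 4 stroke→I2  (I2 outputs flow p/I2)
bond 0 stroke→J2  (common-f at J2 fixed by 4)
bond 5 stroke→J2  (J2: bond 4 brought flow, rest push out)
bond 1 stroke→J1  (J1: last free bond brings effort in)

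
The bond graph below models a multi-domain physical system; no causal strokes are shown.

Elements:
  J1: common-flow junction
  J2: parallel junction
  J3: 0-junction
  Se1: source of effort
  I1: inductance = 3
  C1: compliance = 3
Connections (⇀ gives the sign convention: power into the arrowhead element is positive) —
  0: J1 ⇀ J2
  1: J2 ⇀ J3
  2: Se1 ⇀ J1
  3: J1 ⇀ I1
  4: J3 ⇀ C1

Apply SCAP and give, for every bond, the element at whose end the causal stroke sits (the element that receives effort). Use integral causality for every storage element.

β0 →J1
β1 →J2
β2 →J1
β3 →I1
β4 →J3

β2 stroke at J1  (Se1 fixes effort; stroke away)
β3 stroke at I1  (I1: I, integral causality)
β0 stroke at J1  (J1 flow already set via bond 3)
β1 stroke at J2  (J2: last free bond brings effort in)
β4 stroke at J3  (J3 needs exactly one e-in)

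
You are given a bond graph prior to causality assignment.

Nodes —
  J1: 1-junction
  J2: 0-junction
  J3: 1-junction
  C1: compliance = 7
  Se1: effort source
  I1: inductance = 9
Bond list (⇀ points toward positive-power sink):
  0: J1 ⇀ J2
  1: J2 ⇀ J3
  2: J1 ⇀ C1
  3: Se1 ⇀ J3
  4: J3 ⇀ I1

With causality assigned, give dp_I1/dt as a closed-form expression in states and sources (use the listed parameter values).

b3 stroke at J3  (Se1 fixes effort; stroke away)
b2 stroke at J1  (C1 outputs effort q/C1)
b0 stroke at J2  (J1 needs exactly one f-in)
b1 stroke at J3  (J2 effort already set via bond 0)
b4 stroke at I1  (J3 needs exactly one f-in)

dp_I1/dt = E_Se1 - q_C1/7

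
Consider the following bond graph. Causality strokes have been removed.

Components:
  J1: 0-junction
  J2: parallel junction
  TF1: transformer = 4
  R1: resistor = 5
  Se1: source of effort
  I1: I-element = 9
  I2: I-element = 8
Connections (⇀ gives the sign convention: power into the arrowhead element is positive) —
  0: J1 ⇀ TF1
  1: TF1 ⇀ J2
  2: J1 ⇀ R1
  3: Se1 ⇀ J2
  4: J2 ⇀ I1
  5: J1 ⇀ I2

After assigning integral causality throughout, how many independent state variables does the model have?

b3 stroke at J2  (Se1 fixes effort; stroke away)
b1 stroke at TF1  (J2: bond 3 brought effort, rest push out)
b4 stroke at I1  (J2: bond 3 brought effort, rest push out)
b0 stroke at J1  (TF1 one-in-one-out from 1)
b2 stroke at R1  (J1 effort already set via bond 0)
b5 stroke at I2  (J1: bond 0 brought effort, rest push out)

2  (I1, I2 all integral)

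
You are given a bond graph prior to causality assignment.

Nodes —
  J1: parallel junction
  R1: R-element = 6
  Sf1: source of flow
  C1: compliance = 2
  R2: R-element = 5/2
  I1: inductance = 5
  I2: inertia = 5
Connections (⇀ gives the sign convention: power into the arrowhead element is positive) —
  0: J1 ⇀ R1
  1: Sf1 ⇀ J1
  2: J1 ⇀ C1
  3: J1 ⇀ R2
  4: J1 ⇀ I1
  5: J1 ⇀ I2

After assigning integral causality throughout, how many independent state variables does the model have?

3  (C1, I1, I2 all integral)

#1 →Sf1  (Sf1: flow source, stroke at near end)
#2 →J1  (prefer integral on C1)
#0 →R1  (common-e at J1 fixed by 2)
#3 →R2  (0-jn J1 has e-setter on 2)
#4 →I1  (common-e at J1 fixed by 2)
#5 →I2  (J1: bond 2 brought effort, rest push out)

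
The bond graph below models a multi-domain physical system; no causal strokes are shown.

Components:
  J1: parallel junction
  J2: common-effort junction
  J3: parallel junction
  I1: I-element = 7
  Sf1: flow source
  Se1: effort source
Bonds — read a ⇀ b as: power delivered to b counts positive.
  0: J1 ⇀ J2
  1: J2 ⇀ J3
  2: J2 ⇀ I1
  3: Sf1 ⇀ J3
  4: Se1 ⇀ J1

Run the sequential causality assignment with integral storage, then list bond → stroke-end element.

b0 →J2
b1 →J3
b2 →I1
b3 →Sf1
b4 →J1

β3 stroke→Sf1  (Sf1 fixes flow; stroke at Sf1)
β4 stroke→J1  (Se1 fixes effort; stroke away)
β0 stroke→J2  (J1 effort already set via bond 4)
β1 stroke→J3  (J2 effort already set via bond 0)
β2 stroke→I1  (common-e at J2 fixed by 0)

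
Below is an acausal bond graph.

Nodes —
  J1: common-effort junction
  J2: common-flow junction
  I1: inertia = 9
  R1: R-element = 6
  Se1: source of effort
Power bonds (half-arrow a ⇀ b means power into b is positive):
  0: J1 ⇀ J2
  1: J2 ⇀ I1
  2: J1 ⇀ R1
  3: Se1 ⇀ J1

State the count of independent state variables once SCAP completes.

β3 stroke→J1  (source Se1 imposes e)
β0 stroke→J2  (0-jn J1 has e-setter on 3)
β2 stroke→R1  (0-jn J1 has e-setter on 3)
β1 stroke→I1  (closing 1-jn rule on J2)

1  (I1 all integral)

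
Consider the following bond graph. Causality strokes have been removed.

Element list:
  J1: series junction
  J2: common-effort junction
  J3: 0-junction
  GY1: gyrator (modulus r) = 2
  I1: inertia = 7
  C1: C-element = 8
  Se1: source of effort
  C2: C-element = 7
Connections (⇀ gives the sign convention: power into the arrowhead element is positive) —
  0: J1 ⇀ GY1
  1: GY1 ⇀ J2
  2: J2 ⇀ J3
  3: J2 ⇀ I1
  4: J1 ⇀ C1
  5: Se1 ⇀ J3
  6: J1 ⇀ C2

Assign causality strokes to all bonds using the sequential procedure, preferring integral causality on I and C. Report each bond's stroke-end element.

#5 →J3  (Se1: effort source, stroke at far end)
#2 →J2  (J3: bond 5 brought effort, rest push out)
#1 →GY1  (0-jn J2 has e-setter on 2)
#3 →I1  (0-jn J2 has e-setter on 2)
#0 →GY1  (through GY1, causality inverts; strokes same side of GY1)
#4 →J1  (J1 flow already set via bond 0)
#6 →J1  (J1 flow already set via bond 0)

bond 0 →GY1
bond 1 →GY1
bond 2 →J2
bond 3 →I1
bond 4 →J1
bond 5 →J3
bond 6 →J1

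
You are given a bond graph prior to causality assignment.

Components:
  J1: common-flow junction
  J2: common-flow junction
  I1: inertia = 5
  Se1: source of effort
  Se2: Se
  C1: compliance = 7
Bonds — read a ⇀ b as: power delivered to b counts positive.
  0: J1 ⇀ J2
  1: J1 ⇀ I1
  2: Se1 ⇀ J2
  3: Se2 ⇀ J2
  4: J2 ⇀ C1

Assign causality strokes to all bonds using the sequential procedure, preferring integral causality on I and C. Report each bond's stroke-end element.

bond 2 →J2  (Se1 (Se) sets effort on bond)
bond 3 →J2  (Se2 fixes effort; stroke away)
bond 1 →I1  (prefer integral on I1)
bond 0 →J1  (common-f at J1 fixed by 1)
bond 4 →J2  (common-f at J2 fixed by 0)

#0 stroke at J1
#1 stroke at I1
#2 stroke at J2
#3 stroke at J2
#4 stroke at J2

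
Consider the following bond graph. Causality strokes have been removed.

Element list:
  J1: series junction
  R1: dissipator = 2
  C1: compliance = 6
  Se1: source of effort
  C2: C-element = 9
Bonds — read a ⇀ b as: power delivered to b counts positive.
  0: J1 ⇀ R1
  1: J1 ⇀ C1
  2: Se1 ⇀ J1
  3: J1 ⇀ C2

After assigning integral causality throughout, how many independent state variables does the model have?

2  (C1, C2 all integral)

#2 |J1  (Se1 fixes effort; stroke away)
#1 |J1  (C1 integral (e out))
#3 |J1  (prefer integral on C2)
#0 |R1  (closing 1-jn rule on J1)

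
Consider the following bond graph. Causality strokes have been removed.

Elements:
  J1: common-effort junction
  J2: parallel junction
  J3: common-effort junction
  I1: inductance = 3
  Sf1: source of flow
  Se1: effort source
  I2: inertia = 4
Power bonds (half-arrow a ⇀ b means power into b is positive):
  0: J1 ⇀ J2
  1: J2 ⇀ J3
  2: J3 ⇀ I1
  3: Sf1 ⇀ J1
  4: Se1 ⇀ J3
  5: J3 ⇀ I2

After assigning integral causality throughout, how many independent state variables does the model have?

2  (I1, I2 all integral)

#3 →Sf1  (Sf1: flow source, stroke at near end)
#4 →J3  (source Se1 imposes e)
#0 →J1  (only one effort-in slot at J1)
#1 →J2  (J2: last free bond brings effort in)
#2 →I1  (common-e at J3 fixed by 4)
#5 →I2  (common-e at J3 fixed by 4)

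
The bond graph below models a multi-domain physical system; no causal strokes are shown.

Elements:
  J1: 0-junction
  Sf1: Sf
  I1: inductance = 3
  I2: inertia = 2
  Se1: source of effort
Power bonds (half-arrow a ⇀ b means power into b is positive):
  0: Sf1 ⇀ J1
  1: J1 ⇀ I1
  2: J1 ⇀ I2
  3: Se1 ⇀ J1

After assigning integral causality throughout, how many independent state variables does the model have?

bond 0 stroke at Sf1  (Sf1 fixes flow; stroke at Sf1)
bond 3 stroke at J1  (source Se1 imposes e)
bond 1 stroke at I1  (J1: bond 3 brought effort, rest push out)
bond 2 stroke at I2  (J1: bond 3 brought effort, rest push out)

2  (I1, I2 all integral)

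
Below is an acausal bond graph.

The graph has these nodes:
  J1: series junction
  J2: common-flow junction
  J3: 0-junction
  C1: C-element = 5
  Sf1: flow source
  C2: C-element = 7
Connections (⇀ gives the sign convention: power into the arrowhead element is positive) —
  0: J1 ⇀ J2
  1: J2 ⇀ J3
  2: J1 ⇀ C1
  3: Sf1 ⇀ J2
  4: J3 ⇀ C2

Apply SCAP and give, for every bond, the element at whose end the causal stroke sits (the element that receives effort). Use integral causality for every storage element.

b0 →J2
b1 →J2
b2 →J1
b3 →Sf1
b4 →J3

bond 3 stroke→Sf1  (source Sf1 imposes f)
bond 0 stroke→J2  (1-jn J2 has f-setter on 3)
bond 1 stroke→J2  (1-jn J2 has f-setter on 3)
bond 4 stroke→J3  (only one effort-in slot at J3)
bond 2 stroke→J1  (1-jn J1 has f-setter on 0)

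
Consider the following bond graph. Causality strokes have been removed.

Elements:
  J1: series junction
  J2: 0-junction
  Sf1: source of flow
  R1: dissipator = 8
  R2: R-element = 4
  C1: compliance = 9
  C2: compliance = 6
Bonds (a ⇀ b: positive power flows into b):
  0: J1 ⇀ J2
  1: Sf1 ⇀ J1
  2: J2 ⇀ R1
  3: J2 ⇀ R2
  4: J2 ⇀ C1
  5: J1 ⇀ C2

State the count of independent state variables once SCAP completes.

bond 1 stroke at Sf1  (Sf1 fixes flow; stroke at Sf1)
bond 0 stroke at J1  (1-jn J1 has f-setter on 1)
bond 5 stroke at J1  (common-f at J1 fixed by 1)
bond 4 stroke at J2  (C1: C, integral causality)
bond 2 stroke at R1  (J2: bond 4 brought effort, rest push out)
bond 3 stroke at R2  (J2: bond 4 brought effort, rest push out)

2  (C1, C2 all integral)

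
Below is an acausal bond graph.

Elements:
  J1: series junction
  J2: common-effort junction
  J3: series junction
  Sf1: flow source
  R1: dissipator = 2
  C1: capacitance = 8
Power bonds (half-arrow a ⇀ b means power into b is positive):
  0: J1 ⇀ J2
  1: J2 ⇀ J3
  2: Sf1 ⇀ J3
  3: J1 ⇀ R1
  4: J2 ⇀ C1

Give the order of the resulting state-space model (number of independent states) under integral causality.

1  (C1 all integral)

b2 |Sf1  (Sf1 fixes flow; stroke at Sf1)
b1 |J3  (1-jn J3 has f-setter on 2)
b4 |J2  (C1 integral (e out))
b0 |J1  (J2 effort already set via bond 4)
b3 |R1  (J1 needs exactly one f-in)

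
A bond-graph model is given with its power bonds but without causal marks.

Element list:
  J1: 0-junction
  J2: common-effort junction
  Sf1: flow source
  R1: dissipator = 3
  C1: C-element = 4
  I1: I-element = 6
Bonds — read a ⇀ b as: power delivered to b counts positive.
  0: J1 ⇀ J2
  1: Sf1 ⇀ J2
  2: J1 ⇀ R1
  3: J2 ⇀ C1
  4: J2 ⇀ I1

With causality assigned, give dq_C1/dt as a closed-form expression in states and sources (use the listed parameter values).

b1 stroke at Sf1  (Sf1: flow source, stroke at near end)
b3 stroke at J2  (C1 outputs effort q/C1)
b0 stroke at J1  (J2: bond 3 brought effort, rest push out)
b4 stroke at I1  (common-e at J2 fixed by 3)
b2 stroke at R1  (J1 effort already set via bond 0)

dq_C1/dt = F_Sf1 - p_I1/6 - q_C1/12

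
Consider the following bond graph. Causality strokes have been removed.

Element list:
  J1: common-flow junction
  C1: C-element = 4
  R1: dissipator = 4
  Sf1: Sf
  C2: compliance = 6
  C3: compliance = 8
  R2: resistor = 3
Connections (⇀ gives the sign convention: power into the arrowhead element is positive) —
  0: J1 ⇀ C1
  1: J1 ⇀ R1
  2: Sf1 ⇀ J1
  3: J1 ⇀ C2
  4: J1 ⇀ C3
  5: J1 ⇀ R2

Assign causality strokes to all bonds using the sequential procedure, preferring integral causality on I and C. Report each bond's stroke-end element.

b2 stroke at Sf1  (Sf1: flow source, stroke at near end)
b0 stroke at J1  (J1 flow already set via bond 2)
b1 stroke at J1  (J1: bond 2 brought flow, rest push out)
b3 stroke at J1  (common-f at J1 fixed by 2)
b4 stroke at J1  (common-f at J1 fixed by 2)
b5 stroke at J1  (1-jn J1 has f-setter on 2)

β0 stroke→J1
β1 stroke→J1
β2 stroke→Sf1
β3 stroke→J1
β4 stroke→J1
β5 stroke→J1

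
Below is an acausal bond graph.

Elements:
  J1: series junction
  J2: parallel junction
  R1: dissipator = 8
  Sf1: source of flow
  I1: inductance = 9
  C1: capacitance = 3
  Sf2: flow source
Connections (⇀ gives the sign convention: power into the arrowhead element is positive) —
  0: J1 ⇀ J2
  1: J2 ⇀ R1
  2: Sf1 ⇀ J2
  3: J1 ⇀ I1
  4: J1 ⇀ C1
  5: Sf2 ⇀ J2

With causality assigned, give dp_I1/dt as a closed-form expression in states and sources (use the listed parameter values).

#2 |Sf1  (source Sf1 imposes f)
#5 |Sf2  (Sf2 fixes flow; stroke at Sf2)
#3 |I1  (I1 outputs flow p/I1)
#0 |J1  (1-jn J1 has f-setter on 3)
#4 |J1  (1-jn J1 has f-setter on 3)
#1 |J2  (J2: last free bond brings effort in)

dp_I1/dt = -8*F_Sf1 - 8*F_Sf2 - 8*p_I1/9 - q_C1/3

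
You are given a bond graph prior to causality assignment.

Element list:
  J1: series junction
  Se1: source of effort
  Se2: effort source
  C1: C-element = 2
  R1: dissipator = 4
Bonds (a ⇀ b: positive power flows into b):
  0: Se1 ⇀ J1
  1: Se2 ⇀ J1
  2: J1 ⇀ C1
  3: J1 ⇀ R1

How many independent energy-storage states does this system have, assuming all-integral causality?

b0 |J1  (Se1: effort source, stroke at far end)
b1 |J1  (Se2 (Se) sets effort on bond)
b2 |J1  (C1 outputs effort q/C1)
b3 |R1  (J1 needs exactly one f-in)

1  (C1 all integral)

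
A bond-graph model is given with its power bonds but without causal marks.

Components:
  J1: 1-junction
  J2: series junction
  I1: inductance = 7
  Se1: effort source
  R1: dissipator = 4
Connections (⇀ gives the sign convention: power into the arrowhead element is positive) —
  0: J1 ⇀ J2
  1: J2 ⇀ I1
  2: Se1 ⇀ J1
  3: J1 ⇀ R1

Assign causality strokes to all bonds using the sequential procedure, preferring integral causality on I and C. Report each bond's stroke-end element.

#2 stroke at J1  (source Se1 imposes e)
#1 stroke at I1  (I1: I, integral causality)
#0 stroke at J2  (common-f at J2 fixed by 1)
#3 stroke at J1  (common-f at J1 fixed by 0)

#0 stroke at J2
#1 stroke at I1
#2 stroke at J1
#3 stroke at J1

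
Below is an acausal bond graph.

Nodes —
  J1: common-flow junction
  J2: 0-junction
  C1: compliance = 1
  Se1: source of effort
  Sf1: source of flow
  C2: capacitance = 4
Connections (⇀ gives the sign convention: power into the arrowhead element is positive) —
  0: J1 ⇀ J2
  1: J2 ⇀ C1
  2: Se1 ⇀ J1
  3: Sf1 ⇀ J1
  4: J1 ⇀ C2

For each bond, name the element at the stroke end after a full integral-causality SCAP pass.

β2 |J1  (Se1: effort source, stroke at far end)
β3 |Sf1  (Sf1 fixes flow; stroke at Sf1)
β0 |J1  (J1 flow already set via bond 3)
β4 |J1  (J1 flow already set via bond 3)
β1 |J2  (only one effort-in slot at J2)

#0 →J1
#1 →J2
#2 →J1
#3 →Sf1
#4 →J1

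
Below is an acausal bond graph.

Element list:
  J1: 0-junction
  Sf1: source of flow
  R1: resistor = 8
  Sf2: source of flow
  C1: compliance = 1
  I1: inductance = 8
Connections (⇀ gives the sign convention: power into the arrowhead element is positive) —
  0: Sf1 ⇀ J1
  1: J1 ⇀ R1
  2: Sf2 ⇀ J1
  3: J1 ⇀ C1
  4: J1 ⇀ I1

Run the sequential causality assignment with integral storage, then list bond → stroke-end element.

#0 stroke→Sf1  (Sf1 fixes flow; stroke at Sf1)
#2 stroke→Sf2  (Sf2: flow source, stroke at near end)
#3 stroke→J1  (prefer integral on C1)
#1 stroke→R1  (common-e at J1 fixed by 3)
#4 stroke→I1  (0-jn J1 has e-setter on 3)

β0 stroke at Sf1
β1 stroke at R1
β2 stroke at Sf2
β3 stroke at J1
β4 stroke at I1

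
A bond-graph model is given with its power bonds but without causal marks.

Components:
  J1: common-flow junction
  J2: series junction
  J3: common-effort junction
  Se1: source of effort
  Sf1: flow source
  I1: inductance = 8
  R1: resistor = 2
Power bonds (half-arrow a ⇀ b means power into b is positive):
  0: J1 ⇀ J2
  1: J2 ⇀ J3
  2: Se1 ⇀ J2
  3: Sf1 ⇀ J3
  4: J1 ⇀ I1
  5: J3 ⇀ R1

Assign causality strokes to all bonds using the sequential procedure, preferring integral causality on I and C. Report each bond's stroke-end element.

β2 stroke→J2  (Se1: effort source, stroke at far end)
β3 stroke→Sf1  (source Sf1 imposes f)
β4 stroke→I1  (I1 integral (f out))
β0 stroke→J1  (J1: bond 4 brought flow, rest push out)
β1 stroke→J2  (J2: bond 0 brought flow, rest push out)
β5 stroke→J3  (J3 needs exactly one e-in)

β0 |J1
β1 |J2
β2 |J2
β3 |Sf1
β4 |I1
β5 |J3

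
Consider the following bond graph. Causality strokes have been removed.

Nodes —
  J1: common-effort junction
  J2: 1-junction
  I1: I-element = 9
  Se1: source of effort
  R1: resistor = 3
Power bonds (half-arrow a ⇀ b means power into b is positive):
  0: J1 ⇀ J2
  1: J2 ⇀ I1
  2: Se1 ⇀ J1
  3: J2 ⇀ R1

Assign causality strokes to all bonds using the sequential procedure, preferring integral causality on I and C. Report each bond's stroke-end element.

b0 stroke at J2
b1 stroke at I1
b2 stroke at J1
b3 stroke at J2

#2 |J1  (source Se1 imposes e)
#0 |J2  (J1: bond 2 brought effort, rest push out)
#1 |I1  (I1: I, integral causality)
#3 |J2  (J2: bond 1 brought flow, rest push out)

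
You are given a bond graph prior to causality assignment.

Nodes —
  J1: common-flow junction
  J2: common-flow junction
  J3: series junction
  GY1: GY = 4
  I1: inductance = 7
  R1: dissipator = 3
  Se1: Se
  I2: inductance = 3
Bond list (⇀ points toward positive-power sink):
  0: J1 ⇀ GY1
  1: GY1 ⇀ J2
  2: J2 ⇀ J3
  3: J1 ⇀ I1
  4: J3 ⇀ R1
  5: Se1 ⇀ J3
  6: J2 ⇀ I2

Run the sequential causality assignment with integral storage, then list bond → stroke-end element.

β0 stroke→J1
β1 stroke→J2
β2 stroke→J2
β3 stroke→I1
β4 stroke→J3
β5 stroke→J3
β6 stroke→I2

#5 stroke at J3  (source Se1 imposes e)
#3 stroke at I1  (I1 outputs flow p/I1)
#0 stroke at J1  (J1 flow already set via bond 3)
#1 stroke at J2  (GY GY1: same side as bond 0)
#6 stroke at I2  (I2 outputs flow p/I2)
#2 stroke at J2  (J2 flow already set via bond 6)
#4 stroke at J3  (J3 flow already set via bond 2)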